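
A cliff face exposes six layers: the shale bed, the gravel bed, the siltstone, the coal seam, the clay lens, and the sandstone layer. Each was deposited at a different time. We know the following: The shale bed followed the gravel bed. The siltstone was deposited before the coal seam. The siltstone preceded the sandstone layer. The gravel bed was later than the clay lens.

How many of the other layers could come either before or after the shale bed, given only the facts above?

3

Forced before the shale bed: the clay lens and the gravel bed.
That leaves the coal seam, the sandstone layer, and the siltstone with no forced order relative to the shale bed — 3.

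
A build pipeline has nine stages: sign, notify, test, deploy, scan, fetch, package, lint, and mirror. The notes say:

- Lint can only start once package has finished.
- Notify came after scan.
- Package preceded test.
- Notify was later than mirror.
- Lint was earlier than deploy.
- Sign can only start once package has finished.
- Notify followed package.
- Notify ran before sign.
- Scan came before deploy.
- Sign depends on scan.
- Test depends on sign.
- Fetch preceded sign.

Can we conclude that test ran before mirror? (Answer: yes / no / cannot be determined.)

Tracing the constraints gives mirror → notify → sign → test, so mirror must come before test.
That means test cannot be before mirror.

no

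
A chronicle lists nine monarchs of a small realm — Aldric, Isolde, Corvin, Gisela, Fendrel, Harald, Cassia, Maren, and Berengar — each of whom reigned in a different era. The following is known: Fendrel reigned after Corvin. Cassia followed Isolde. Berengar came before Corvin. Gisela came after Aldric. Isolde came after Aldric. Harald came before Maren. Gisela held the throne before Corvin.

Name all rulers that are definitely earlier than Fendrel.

Aldric, Berengar, Corvin, Gisela

Directly stated before Fendrel: Corvin.
Aldric reaches Fendrel via Aldric → Gisela → Corvin → Fendrel.
Berengar reaches Fendrel via Berengar → Corvin → Fendrel.
Gisela reaches Fendrel via Gisela → Corvin → Fendrel.
No chain forces Harald (or any of the others) ahead of Fendrel.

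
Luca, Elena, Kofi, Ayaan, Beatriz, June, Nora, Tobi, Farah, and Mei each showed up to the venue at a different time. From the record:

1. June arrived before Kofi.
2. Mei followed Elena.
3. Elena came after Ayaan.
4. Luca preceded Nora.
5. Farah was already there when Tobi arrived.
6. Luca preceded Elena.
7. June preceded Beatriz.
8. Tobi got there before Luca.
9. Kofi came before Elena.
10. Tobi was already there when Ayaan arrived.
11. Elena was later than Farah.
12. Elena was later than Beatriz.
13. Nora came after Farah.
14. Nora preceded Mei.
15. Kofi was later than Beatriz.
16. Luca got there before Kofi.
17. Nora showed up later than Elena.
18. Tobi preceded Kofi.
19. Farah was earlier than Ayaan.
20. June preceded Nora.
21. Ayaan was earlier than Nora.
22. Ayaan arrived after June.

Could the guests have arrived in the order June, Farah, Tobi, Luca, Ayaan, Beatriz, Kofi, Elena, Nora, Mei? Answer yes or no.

Check each stated constraint against the proposed order — e.g. Farah is ahead of Nora; June is ahead of Nora. Every pair is in the required order; nothing is violated.

yes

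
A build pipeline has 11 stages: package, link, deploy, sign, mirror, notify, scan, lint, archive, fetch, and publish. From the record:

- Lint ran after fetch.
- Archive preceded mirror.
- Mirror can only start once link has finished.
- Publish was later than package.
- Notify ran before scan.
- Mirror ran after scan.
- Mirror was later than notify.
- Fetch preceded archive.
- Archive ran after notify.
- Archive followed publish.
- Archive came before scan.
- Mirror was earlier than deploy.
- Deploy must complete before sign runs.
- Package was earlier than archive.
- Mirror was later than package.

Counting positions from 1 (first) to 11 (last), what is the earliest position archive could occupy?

5

Fetch, notify, package, and publish must all come before archive — 4 forced predecessors.
Nothing else is forced ahead of archive, so its earliest slot is position 4 + 1 = 5.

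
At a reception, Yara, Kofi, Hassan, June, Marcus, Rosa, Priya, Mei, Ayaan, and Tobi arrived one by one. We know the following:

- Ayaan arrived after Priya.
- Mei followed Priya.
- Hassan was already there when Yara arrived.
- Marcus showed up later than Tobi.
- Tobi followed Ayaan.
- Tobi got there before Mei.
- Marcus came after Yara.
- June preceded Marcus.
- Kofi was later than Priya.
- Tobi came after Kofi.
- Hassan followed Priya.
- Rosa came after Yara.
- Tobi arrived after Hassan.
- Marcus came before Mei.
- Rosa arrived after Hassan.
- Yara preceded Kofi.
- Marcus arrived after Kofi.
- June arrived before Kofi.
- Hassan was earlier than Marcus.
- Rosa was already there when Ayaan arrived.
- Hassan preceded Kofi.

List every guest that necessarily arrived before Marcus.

Ayaan, Hassan, June, Kofi, Priya, Rosa, Tobi, Yara

Directly stated before Marcus: Hassan, June, Kofi, Tobi, and Yara.
Ayaan reaches Marcus via Ayaan → Tobi → Marcus.
Priya reaches Marcus via Priya → Hassan → Marcus.
Rosa reaches Marcus via Rosa → Ayaan → Tobi → Marcus.
No chain forces Mei ahead of Marcus.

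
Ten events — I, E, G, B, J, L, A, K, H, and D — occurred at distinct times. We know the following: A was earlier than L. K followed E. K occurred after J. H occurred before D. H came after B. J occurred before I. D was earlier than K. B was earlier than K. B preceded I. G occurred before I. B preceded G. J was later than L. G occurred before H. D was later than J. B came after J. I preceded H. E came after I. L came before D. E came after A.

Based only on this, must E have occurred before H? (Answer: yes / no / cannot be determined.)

cannot be determined

No chain of stated constraints runs from E to H, and none runs from H to E either.
So the relative order of E and H is not fixed by the given facts.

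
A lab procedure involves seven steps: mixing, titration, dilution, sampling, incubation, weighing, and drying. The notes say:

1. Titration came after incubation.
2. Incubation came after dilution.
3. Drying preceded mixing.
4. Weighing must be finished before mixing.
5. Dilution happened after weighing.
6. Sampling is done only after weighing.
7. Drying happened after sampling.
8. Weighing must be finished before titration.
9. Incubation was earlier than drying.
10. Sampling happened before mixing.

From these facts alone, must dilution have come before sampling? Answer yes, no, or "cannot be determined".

cannot be determined

No chain of stated constraints runs from dilution to sampling, and none runs from sampling to dilution either.
So the relative order of dilution and sampling is not fixed by the given facts.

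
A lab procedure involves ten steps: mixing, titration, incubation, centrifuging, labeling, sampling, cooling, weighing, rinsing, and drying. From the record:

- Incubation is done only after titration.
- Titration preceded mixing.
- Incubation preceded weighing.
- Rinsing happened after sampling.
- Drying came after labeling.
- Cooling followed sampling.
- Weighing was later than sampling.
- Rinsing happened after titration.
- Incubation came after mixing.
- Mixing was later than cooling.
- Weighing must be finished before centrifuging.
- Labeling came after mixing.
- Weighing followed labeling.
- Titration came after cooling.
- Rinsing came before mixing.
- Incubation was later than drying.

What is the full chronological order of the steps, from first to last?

The constraints fix every adjacent pair, so only one ordering works:
sampling → cooling → titration → rinsing → mixing → labeling → drying → incubation → weighing → centrifuging.

sampling, cooling, titration, rinsing, mixing, labeling, drying, incubation, weighing, centrifuging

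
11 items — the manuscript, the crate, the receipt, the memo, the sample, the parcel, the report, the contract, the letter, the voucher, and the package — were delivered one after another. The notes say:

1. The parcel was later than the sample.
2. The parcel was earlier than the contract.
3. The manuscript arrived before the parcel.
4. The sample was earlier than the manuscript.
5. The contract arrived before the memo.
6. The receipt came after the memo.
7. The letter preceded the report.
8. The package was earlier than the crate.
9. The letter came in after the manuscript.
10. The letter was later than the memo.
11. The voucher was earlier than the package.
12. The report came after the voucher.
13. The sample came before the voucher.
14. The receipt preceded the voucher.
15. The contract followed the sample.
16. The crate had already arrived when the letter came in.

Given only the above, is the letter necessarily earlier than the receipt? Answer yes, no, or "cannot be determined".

no

Tracing the constraints gives the receipt → the voucher → the package → the crate → the letter, so the receipt must come before the letter.
That means the letter cannot be before the receipt.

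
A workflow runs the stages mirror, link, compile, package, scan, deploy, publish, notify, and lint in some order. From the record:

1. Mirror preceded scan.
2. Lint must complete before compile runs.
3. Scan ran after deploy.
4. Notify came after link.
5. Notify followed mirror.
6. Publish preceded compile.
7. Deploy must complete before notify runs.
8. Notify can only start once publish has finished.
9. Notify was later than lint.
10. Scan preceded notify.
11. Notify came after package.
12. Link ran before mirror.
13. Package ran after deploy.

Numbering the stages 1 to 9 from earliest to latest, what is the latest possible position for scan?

Scan must come before notify — 1 stage forced after it.
Everything else can be placed before scan in some valid order, so scan can sit as late as position 9 − 1 = 8.

8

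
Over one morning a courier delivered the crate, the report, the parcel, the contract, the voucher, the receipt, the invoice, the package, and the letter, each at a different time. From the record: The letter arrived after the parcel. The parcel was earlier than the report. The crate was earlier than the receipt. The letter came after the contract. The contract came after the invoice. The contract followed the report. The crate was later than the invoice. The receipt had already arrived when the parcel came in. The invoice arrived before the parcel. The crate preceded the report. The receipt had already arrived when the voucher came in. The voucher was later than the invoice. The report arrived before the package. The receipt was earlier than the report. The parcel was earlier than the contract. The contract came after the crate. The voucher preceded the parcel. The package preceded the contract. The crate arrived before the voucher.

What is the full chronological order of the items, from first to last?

the invoice, the crate, the receipt, the voucher, the parcel, the report, the package, the contract, the letter

The constraints fix every adjacent pair, so only one ordering works:
the invoice → the crate → the receipt → the voucher → the parcel → the report → the package → the contract → the letter.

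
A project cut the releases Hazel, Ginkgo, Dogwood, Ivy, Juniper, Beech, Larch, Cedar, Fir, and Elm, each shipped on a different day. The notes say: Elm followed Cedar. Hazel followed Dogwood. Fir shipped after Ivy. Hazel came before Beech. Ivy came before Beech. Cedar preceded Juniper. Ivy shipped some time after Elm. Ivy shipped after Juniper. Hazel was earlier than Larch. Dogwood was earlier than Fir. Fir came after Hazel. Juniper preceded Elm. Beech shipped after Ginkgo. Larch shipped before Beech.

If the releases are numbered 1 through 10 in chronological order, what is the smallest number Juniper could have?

Cedar must come before Juniper — 1 forced predecessor.
Nothing else is forced ahead of Juniper, so its earliest slot is position 1 + 1 = 2.

2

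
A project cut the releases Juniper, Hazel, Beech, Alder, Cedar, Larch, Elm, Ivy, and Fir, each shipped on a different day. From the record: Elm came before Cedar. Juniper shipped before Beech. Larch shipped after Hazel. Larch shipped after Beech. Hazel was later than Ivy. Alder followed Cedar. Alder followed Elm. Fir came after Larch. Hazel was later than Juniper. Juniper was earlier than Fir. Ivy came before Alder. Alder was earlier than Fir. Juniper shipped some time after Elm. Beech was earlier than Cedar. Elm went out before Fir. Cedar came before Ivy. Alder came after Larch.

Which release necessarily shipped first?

Elm has a chain of constraints placing it before every other release, so Elm must be first.

Elm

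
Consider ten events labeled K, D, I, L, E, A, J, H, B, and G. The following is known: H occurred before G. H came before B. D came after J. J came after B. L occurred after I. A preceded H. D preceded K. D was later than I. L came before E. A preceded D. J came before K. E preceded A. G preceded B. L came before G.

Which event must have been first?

I

I has a chain of constraints placing it before every other event, so I must be first.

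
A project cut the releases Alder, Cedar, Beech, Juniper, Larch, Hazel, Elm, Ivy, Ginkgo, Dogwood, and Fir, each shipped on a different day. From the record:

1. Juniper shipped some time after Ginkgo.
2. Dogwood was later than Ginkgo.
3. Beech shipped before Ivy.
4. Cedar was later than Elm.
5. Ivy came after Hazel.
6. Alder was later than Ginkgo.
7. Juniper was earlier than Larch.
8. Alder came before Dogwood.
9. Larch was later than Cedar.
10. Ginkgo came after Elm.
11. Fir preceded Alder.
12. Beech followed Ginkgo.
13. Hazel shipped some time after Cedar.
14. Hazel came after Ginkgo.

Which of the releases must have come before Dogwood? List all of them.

Directly stated before Dogwood: Alder and Ginkgo.
Elm reaches Dogwood via Elm → Ginkgo → Dogwood.
Fir reaches Dogwood via Fir → Alder → Dogwood.
No chain forces Beech (or any of the others) ahead of Dogwood.

Alder, Elm, Fir, Ginkgo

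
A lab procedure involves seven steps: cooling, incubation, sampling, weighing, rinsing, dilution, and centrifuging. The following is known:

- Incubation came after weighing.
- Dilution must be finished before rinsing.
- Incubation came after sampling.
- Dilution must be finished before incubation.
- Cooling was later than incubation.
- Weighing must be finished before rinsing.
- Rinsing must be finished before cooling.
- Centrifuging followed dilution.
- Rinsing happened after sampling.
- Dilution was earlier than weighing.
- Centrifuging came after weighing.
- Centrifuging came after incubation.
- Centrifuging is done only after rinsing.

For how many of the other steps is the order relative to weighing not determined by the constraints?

Forced before weighing: dilution; forced after weighing: centrifuging, cooling, incubation, and rinsing.
That leaves sampling with no forced order relative to weighing — 1.

1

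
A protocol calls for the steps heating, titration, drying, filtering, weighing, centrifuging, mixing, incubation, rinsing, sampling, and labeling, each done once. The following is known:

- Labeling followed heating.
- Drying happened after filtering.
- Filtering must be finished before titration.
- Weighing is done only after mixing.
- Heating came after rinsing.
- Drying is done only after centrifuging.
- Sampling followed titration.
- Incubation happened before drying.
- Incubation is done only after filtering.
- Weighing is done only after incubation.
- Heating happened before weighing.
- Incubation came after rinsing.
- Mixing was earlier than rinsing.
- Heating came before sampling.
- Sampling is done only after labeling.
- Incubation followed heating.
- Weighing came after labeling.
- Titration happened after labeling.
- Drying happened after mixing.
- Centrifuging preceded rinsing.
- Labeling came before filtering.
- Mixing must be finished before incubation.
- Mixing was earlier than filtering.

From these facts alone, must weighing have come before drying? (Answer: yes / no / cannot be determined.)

cannot be determined

No chain of stated constraints runs from weighing to drying, and none runs from drying to weighing either.
So the relative order of weighing and drying is not fixed by the given facts.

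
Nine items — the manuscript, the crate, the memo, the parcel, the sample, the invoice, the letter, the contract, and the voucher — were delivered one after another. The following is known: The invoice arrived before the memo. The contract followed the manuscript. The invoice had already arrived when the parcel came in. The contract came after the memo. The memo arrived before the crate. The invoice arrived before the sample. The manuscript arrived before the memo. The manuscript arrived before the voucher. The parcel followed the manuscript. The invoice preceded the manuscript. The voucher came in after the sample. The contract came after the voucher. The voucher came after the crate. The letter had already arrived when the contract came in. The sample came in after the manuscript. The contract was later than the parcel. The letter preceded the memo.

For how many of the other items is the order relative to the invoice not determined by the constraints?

Forced after the invoice: the contract, the crate, the manuscript, the memo, the parcel, the sample, and the voucher.
That leaves the letter with no forced order relative to the invoice — 1.

1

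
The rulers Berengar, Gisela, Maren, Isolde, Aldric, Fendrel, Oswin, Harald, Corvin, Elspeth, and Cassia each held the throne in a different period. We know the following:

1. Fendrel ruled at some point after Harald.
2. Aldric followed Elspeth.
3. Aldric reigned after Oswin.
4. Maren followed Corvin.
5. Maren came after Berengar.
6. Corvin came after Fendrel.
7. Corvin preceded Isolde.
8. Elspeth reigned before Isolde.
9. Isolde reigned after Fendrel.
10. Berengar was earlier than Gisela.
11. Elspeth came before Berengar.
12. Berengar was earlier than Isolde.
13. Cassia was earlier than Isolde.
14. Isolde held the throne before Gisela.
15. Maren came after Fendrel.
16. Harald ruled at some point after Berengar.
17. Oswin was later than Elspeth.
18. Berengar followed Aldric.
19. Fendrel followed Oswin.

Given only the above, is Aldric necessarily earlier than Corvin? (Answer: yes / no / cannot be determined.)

Chain the constraints: Aldric → Berengar → Harald → Fendrel → Corvin. Each link is directly stated, so Aldric comes before Corvin.

yes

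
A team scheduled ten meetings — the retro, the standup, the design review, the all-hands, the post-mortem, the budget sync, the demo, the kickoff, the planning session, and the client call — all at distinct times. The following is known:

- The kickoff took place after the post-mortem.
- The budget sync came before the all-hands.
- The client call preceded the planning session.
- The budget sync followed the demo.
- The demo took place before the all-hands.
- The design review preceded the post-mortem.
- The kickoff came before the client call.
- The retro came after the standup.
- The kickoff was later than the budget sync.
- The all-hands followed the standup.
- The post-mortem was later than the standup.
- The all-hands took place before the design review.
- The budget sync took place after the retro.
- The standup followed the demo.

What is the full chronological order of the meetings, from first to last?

the demo, the standup, the retro, the budget sync, the all-hands, the design review, the post-mortem, the kickoff, the client call, the planning session

The constraints fix every adjacent pair, so only one ordering works:
the demo → the standup → the retro → the budget sync → the all-hands → the design review → the post-mortem → the kickoff → the client call → the planning session.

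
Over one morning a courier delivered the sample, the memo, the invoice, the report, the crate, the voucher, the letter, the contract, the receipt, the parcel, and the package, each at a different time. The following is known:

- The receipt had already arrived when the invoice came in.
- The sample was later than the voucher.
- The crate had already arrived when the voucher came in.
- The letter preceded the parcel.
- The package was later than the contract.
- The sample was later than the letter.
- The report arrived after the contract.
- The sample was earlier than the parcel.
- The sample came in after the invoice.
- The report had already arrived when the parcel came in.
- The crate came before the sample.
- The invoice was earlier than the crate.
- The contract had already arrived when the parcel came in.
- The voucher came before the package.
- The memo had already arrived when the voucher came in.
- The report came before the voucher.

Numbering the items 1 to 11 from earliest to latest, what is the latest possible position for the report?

The report must come before the package, the parcel, the sample, and the voucher — 4 items forced after it.
Everything else can be placed before the report in some valid order, so the report can sit as late as position 11 − 4 = 7.

7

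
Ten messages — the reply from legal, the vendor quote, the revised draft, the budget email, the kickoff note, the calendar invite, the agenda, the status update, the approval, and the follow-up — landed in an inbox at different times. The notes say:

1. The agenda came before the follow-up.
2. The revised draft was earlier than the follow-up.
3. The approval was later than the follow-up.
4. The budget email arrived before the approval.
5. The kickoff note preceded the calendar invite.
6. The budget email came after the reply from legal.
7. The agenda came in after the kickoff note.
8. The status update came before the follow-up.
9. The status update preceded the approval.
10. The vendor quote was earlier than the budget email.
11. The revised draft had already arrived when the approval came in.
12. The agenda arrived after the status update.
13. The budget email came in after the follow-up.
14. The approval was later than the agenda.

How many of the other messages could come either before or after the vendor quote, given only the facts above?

Forced after the vendor quote: the approval and the budget email.
That leaves the agenda, the calendar invite, the follow-up, the kickoff note, the reply from legal, the revised draft, and the status update with no forced order relative to the vendor quote — 7.

7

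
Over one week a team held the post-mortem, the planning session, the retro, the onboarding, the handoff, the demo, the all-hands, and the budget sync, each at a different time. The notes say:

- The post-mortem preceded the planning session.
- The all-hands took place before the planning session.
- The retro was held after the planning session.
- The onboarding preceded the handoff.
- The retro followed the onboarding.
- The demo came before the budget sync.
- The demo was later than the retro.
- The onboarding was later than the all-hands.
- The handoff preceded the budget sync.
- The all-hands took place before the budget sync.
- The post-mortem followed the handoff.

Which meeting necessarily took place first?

the all-hands

The all-hands has a chain of constraints placing it before every other meeting, so the all-hands must be first.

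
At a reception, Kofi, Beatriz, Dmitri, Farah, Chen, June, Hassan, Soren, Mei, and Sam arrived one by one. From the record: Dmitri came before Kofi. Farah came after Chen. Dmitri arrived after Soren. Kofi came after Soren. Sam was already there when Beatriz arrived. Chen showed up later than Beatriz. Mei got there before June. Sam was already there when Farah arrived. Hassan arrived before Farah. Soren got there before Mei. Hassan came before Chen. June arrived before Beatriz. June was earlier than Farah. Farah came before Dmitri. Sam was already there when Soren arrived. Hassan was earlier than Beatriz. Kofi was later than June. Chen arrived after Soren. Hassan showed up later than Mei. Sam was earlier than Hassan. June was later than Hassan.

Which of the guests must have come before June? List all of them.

Hassan, Mei, Sam, Soren

Directly stated before June: Hassan and Mei.
Sam reaches June via Sam → Hassan → June.
Soren reaches June via Soren → Mei → June.
No chain forces Kofi (or any of the others) ahead of June.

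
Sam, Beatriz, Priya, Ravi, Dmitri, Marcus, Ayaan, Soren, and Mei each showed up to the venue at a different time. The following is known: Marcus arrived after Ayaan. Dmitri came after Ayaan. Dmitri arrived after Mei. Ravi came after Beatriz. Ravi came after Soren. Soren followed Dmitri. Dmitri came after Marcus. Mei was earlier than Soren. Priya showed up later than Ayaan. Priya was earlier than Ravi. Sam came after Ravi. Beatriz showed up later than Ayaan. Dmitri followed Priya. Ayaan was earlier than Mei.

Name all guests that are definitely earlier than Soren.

Ayaan, Dmitri, Marcus, Mei, Priya

Directly stated before Soren: Dmitri and Mei.
Ayaan reaches Soren via Ayaan → Mei → Soren.
Marcus reaches Soren via Marcus → Dmitri → Soren.
Priya reaches Soren via Priya → Dmitri → Soren.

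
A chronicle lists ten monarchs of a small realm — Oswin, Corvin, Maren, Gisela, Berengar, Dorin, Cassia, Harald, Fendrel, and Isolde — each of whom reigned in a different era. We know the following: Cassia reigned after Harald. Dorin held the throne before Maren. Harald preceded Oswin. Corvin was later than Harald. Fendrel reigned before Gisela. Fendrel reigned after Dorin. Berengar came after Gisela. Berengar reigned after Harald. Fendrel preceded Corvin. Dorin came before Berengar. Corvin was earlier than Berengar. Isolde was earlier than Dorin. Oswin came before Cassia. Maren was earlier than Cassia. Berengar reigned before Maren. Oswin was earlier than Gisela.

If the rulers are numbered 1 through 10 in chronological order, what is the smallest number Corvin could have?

Dorin, Fendrel, Harald, and Isolde must all come before Corvin — 4 forced predecessors.
Nothing else is forced ahead of Corvin, so their earliest slot is position 4 + 1 = 5.

5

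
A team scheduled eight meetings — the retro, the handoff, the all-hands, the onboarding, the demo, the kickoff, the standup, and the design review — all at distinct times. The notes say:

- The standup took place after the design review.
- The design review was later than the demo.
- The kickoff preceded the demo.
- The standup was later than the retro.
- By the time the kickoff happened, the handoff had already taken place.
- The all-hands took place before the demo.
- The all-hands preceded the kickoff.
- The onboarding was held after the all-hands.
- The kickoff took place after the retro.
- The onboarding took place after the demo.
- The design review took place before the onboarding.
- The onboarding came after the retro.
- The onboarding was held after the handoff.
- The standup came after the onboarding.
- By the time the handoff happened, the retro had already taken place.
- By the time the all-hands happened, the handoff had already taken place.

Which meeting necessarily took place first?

The retro has a chain of constraints placing it before every other meeting, so the retro must be first.

the retro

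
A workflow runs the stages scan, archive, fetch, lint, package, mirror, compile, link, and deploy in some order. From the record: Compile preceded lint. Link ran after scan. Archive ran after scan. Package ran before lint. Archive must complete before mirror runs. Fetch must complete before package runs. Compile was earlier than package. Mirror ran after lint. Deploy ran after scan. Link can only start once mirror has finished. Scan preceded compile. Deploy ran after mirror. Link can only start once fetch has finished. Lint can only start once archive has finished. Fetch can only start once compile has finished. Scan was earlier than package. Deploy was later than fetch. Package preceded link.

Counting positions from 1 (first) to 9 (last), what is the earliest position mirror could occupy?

7

Archive, compile, fetch, lint, package, and scan must all come before mirror — 6 forced predecessors.
Nothing else is forced ahead of mirror, so its earliest slot is position 6 + 1 = 7.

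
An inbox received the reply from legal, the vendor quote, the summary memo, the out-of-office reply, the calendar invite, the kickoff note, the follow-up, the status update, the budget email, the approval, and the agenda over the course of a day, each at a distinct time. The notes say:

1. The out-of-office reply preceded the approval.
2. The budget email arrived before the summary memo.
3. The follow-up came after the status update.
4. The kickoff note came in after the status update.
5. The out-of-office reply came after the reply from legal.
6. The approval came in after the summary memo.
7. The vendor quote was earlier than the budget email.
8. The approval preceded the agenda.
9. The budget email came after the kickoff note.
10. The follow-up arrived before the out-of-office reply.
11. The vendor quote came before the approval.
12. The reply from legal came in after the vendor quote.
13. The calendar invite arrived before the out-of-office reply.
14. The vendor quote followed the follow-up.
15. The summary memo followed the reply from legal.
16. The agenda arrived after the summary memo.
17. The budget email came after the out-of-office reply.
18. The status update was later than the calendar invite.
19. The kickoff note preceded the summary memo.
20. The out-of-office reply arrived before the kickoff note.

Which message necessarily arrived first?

The calendar invite has a chain of constraints placing it before every other message, so the calendar invite must be first.

the calendar invite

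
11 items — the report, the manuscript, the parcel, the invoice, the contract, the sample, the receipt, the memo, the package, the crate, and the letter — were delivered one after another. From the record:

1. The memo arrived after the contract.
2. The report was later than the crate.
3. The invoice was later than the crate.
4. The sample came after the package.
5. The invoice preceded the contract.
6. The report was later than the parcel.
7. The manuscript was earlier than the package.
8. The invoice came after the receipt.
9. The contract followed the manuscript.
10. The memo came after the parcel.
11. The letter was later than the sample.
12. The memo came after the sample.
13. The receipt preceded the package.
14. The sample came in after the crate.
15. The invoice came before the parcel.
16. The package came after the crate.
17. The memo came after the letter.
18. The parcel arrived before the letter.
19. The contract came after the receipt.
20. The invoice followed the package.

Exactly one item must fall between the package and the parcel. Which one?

Tracing the constraints gives the package → the invoice → the parcel, so the invoice sits after the package and before the parcel.
No other item is forced both after the package and before the parcel.

the invoice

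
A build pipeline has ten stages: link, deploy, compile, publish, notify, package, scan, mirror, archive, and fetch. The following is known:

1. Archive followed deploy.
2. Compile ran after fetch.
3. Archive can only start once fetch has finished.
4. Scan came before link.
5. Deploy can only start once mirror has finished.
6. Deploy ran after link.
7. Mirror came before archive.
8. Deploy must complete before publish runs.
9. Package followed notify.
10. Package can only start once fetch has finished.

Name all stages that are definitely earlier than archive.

deploy, fetch, link, mirror, scan

Directly stated before archive: deploy, fetch, and mirror.
Link reaches archive via link → deploy → archive.
Scan reaches archive via scan → link → deploy → archive.
No chain forces notify (or any of the others) ahead of archive.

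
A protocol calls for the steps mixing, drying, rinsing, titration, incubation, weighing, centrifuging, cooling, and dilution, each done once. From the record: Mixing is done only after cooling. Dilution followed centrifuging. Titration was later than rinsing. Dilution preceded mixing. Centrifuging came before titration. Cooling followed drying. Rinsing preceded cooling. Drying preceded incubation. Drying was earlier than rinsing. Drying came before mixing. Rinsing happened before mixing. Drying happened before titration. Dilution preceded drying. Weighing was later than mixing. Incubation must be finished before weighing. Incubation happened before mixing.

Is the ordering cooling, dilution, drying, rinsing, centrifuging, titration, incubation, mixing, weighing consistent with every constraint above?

The constraints require centrifuging before dilution, but in the proposed sequence dilution appears ahead of centrifuging. That one violation is enough.

no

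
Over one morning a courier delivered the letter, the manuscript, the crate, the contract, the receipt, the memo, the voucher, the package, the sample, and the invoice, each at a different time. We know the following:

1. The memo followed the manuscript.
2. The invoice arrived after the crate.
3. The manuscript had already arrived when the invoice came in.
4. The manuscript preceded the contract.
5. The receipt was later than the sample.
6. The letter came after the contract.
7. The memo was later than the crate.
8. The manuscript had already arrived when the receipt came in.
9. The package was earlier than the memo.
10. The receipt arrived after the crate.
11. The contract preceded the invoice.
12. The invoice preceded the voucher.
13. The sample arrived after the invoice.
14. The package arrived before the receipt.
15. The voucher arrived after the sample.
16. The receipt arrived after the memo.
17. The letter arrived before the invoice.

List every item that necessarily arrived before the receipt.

Directly stated before the receipt: the crate, the manuscript, the memo, the package, and the sample.
The contract reaches the receipt via the contract → the invoice → the sample → the receipt.
The invoice reaches the receipt via the invoice → the sample → the receipt.
The letter reaches the receipt via the letter → the invoice → the sample → the receipt.
No chain forces the voucher ahead of the receipt.

the contract, the crate, the invoice, the letter, the manuscript, the memo, the package, the sample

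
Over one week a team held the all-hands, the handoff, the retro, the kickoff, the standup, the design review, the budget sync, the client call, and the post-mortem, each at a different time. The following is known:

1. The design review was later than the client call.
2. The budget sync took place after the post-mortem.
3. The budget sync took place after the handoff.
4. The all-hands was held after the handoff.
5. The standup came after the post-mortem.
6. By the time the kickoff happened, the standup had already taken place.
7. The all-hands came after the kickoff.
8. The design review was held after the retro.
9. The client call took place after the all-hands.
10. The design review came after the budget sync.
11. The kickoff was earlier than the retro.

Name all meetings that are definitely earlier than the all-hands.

the handoff, the kickoff, the post-mortem, the standup

Directly stated before the all-hands: the handoff and the kickoff.
The post-mortem reaches the all-hands via the post-mortem → the standup → the kickoff → the all-hands.
The standup reaches the all-hands via the standup → the kickoff → the all-hands.
No chain forces the client call (or any of the others) ahead of the all-hands.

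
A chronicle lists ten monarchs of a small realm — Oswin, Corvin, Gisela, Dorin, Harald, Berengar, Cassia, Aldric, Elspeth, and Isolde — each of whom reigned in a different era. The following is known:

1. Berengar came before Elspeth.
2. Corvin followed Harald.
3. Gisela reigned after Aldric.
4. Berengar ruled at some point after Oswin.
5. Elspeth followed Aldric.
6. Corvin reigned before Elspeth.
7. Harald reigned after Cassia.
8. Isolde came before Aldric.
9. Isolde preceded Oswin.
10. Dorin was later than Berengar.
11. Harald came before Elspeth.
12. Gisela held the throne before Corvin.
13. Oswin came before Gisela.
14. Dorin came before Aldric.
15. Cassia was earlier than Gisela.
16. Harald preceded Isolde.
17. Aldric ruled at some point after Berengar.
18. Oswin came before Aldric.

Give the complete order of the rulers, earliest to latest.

The constraints fix every adjacent pair, so only one ordering works:
Cassia → Harald → Isolde → Oswin → Berengar → Dorin → Aldric → Gisela → Corvin → Elspeth.

Cassia, Harald, Isolde, Oswin, Berengar, Dorin, Aldric, Gisela, Corvin, Elspeth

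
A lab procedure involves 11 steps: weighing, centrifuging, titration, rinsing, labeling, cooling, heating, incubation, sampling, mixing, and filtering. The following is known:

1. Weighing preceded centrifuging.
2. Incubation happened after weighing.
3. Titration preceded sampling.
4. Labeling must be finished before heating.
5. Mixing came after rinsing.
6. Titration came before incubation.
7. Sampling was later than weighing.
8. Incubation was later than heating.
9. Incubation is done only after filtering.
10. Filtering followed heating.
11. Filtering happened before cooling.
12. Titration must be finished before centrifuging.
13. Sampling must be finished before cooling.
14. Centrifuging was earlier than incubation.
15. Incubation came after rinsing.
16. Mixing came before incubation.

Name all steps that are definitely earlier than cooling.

filtering, heating, labeling, sampling, titration, weighing

Directly stated before cooling: filtering and sampling.
Heating reaches cooling via heating → filtering → cooling.
Labeling reaches cooling via labeling → heating → filtering → cooling.
Titration reaches cooling via titration → sampling → cooling.
Likewise weighing reaches cooling by chaining the stated constraints.
No chain forces mixing (or any of the others) ahead of cooling.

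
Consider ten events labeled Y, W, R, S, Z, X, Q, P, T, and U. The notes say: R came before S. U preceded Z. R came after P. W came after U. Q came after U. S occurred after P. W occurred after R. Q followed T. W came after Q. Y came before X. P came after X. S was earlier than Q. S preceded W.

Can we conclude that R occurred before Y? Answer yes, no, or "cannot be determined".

Tracing the constraints gives Y → X → P → R, so Y must come before R.
That means R cannot be before Y.

no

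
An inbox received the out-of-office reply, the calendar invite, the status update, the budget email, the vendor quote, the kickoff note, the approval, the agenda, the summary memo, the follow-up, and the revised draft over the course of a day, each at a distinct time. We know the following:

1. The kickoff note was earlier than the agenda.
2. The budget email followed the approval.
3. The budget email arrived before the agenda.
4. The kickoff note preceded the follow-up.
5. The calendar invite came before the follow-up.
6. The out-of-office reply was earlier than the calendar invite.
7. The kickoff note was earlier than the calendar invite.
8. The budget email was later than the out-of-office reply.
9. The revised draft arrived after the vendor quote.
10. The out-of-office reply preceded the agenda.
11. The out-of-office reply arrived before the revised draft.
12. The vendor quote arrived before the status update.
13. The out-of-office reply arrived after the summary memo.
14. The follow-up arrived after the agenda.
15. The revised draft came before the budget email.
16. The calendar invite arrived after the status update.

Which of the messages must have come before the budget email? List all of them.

the approval, the out-of-office reply, the revised draft, the summary memo, the vendor quote

Directly stated before the budget email: the approval, the out-of-office reply, and the revised draft.
The summary memo reaches the budget email via the summary memo → the out-of-office reply → the budget email.
The vendor quote reaches the budget email via the vendor quote → the revised draft → the budget email.
No chain forces the kickoff note (or any of the others) ahead of the budget email.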